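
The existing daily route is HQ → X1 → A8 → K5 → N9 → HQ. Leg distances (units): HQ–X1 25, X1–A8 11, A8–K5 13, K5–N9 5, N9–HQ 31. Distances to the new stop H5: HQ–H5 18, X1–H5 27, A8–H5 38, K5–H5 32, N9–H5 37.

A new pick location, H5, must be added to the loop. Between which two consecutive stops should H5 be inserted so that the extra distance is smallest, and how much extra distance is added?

+20 — insert H5 between HQ and X1.

Insertion cost between consecutive stops i–j is d(i,H5) + d(H5,j) − d(i,j):
  between HQ and X1: 18 + 27 − 25 = 20
  between X1 and A8: 27 + 38 − 11 = 54
  between A8 and K5: 38 + 32 − 13 = 57
  between K5 and N9: 32 + 37 − 5 = 64
  between N9 and HQ: 37 + 18 − 31 = 24
Cheapest insertion is between HQ and X1, adding 20.
New total = 85 + 20 = 105.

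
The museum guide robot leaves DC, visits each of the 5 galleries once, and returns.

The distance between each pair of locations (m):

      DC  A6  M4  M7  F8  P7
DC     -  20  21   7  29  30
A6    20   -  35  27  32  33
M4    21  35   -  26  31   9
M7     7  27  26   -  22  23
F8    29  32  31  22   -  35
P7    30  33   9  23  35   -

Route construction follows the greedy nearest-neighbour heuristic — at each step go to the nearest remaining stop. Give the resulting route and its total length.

122 m along DC → M7 → F8 → M4 → P7 → A6 → DC.

From DC: distances to unvisited — M7=7, A6=20, M4=21, F8=29, P7=30. Nearest is M7 (7).
From M7: distances to unvisited — F8=22, P7=23, M4=26, A6=27. Nearest is F8 (22).
From F8: distances to unvisited — M4=31, A6=32, P7=35. Nearest is M4 (31).
From M4: distances to unvisited — P7=9, A6=35. Nearest is P7 (9).
From P7: distances to unvisited — A6=33. Nearest is A6 (33).
Return A6→DC: 20.
Total = 7 + 22 + 31 + 9 + 33 + 20 = 122.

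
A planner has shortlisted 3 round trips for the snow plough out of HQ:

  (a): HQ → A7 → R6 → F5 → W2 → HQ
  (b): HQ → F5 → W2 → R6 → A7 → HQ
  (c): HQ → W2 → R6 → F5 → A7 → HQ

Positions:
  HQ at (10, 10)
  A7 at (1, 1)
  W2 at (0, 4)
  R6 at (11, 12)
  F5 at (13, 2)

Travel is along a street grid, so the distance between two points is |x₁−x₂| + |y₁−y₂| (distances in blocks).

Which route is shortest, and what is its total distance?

Shortest is (c), total 78 blocks.

(a): 18 + 21 + 12 + 15 + 16 = 82
(b): 11 + 15 + 19 + 21 + 18 = 84
(c): 16 + 19 + 12 + 13 + 18 = 78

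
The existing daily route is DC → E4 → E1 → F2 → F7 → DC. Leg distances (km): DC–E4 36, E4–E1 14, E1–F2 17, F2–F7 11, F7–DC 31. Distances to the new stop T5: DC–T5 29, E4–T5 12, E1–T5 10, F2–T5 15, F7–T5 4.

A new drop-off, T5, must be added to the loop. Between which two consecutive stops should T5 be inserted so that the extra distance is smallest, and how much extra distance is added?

Insertion cost between consecutive stops i–j is d(i,T5) + d(T5,j) − d(i,j):
  between DC and E4: 29 + 12 − 36 = 5
  between E4 and E1: 12 + 10 − 14 = 8
  between E1 and F2: 10 + 15 − 17 = 8
  between F2 and F7: 15 + 4 − 11 = 8
  between F7 and DC: 4 + 29 − 31 = 2
Cheapest insertion is between F7 and DC, adding 2.
New total = 109 + 2 = 111.

+2 km — insert T5 between F7 and DC.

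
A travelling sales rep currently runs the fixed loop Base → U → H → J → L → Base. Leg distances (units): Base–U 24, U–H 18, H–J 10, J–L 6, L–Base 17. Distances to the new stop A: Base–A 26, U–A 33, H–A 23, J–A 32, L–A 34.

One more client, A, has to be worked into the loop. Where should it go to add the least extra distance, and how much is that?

Insertion cost between consecutive stops i–j is d(i,A) + d(A,j) − d(i,j):
  between Base and U: 26 + 33 − 24 = 35
  between U and H: 33 + 23 − 18 = 38
  between H and J: 23 + 32 − 10 = 45
  between J and L: 32 + 34 − 6 = 60
  between L and Base: 34 + 26 − 17 = 43
Cheapest insertion is between Base and U, adding 35.
New total = 75 + 35 = 110.

Minimum extra distance: 35, inserting A between Base and U.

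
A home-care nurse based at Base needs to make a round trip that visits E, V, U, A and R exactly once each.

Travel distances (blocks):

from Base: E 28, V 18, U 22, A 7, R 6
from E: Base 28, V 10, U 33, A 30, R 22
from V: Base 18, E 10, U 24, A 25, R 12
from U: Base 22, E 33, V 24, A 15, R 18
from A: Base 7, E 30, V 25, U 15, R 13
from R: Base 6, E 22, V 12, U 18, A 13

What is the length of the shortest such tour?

Minimum total distance: 83 blocks.

There are 60 distinct closed tours to check (reversals are equivalent).
Base-E-V-U-A-R-Base: 28+10+24+15+13+6 = 96
Base-E-V-U-R-A-Base: 28+10+24+18+13+7 = 100
Base-E-V-A-U-R-Base: 28+10+25+15+18+6 = 102
Base-E-V-A-R-U-Base: 28+10+25+13+18+22 = 116
Base-E-V-R-U-A-Base: 28+10+12+18+15+7 = 90
Base-E-V-R-A-U-Base: 28+10+12+13+15+22 = 100
Base-E-U-V-A-R-Base: 28+33+24+25+13+6 = 129
Base-E-U-V-R-A-Base: 28+33+24+12+13+7 = 117
Base-E-U-A-V-R-Base: 28+33+15+25+12+6 = 119
Base-E-U-A-R-V-Base: 28+33+15+13+12+18 = 119
Base-E-U-R-V-A-Base: 28+33+18+12+25+7 = 123
Base-E-U-R-A-V-Base: 28+33+18+13+25+18 = 135
Base-E-A-V-U-R-Base: 28+30+25+24+18+6 = 131
Base-E-A-V-R-U-Base: 28+30+25+12+18+22 = 135
… (46 more)
Base-A-U-E-V-R-Base: 7+15+33+10+12+6 = 83  ← best
The minimum is 83.
One optimal route: Base → A → U → E → V → R → Base (or its reverse).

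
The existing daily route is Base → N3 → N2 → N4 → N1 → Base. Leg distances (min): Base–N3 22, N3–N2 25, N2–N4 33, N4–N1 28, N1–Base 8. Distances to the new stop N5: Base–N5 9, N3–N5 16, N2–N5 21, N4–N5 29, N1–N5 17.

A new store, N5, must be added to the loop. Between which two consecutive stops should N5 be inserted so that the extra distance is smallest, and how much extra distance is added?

Insertion cost between consecutive stops i–j is d(i,N5) + d(N5,j) − d(i,j):
  between Base and N3: 9 + 16 − 22 = 3
  between N3 and N2: 16 + 21 − 25 = 12
  between N2 and N4: 21 + 29 − 33 = 17
  between N4 and N1: 29 + 17 − 28 = 18
  between N1 and Base: 17 + 9 − 8 = 18
Cheapest insertion is between Base and N3, adding 3.
New total = 116 + 3 = 119.

Adding 3 min by placing N5 on the Base–N3 leg.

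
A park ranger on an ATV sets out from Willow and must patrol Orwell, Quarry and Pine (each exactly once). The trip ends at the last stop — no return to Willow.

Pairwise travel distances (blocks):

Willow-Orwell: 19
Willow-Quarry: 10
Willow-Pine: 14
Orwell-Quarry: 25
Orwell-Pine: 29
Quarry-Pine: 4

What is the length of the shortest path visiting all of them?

There are 3! = 6 possible orderings.
Willow - Orwell - Quarry - Pine: 19+25+4 = 48
Willow - Orwell - Pine - Quarry: 19+29+4 = 52
Willow - Quarry - Orwell - Pine: 10+25+29 = 64
Willow - Quarry - Pine - Orwell: 10+4+29 = 43
Willow - Pine - Orwell - Quarry: 14+29+25 = 68
Willow - Pine - Quarry - Orwell: 14+4+25 = 43
The minimum is 43.
One shortest path: Willow → Quarry → Pine → Orwell.

Shortest open route: 43 blocks.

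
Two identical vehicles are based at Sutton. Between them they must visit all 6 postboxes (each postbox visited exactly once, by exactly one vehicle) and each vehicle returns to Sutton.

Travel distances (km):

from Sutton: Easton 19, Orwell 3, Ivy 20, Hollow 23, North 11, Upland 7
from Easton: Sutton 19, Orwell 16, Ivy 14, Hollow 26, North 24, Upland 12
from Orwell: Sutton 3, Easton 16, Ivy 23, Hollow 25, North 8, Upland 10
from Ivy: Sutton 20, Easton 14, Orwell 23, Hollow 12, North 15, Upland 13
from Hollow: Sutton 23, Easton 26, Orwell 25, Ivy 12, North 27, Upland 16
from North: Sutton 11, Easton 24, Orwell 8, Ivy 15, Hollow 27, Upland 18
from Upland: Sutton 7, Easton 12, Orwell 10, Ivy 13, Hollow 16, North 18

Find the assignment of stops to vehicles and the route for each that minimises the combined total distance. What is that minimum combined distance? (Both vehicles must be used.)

89 km — the smallest possible combined total.

Try each way of splitting the stops between the two vehicles (each non-empty) and, for each split, find the best tour for each vehicle:
  {Easton} + {Orwell, Ivy, Hollow, North, Upland}: 38 + 61 = 99
  {Orwell} + {Easton, Ivy, Hollow, North, Upland}: 6 + 83 = 89
  {Easton, Orwell} + {Ivy, Hollow, North, Upland}: 38 + 61 = 99
  {Ivy} + {Easton, Orwell, Hollow, North, Upland}: 40 + 83 = 123
  {Easton, Ivy} + {Orwell, Hollow, North, Upland}: 53 + 61 = 114
  {Orwell, Ivy} + {Easton, Hollow, North, Upland}: 46 + 83 = 129
  … (31 splits in total)
Best: vehicle 1 Sutton → Orwell → Sutton = 6; vehicle 2 Sutton → North → Ivy → Hollow → Easton → Upland → Sutton = 83; combined 89.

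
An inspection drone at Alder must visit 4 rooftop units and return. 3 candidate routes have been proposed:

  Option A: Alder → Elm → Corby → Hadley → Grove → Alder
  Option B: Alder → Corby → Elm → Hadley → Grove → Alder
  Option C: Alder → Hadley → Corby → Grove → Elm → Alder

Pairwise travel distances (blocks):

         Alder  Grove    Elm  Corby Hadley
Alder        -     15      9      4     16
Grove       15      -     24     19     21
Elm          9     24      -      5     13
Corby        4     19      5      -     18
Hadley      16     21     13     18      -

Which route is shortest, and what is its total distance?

Option A: 9 + 5 + 18 + 21 + 15 = 68
Option B: 4 + 5 + 13 + 21 + 15 = 58
Option C: 16 + 18 + 19 + 24 + 9 = 86

58 blocks — Option B is the shortest.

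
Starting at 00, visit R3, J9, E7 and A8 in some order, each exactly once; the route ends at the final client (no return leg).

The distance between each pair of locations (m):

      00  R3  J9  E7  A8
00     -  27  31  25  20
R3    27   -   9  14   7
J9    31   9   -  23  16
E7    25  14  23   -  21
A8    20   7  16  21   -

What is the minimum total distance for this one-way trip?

59 m — the minimum one-way total.

There are 4! = 24 possible orderings.
00 - R3 - J9 - E7 - A8: 27+9+23+21 = 80
00 - R3 - J9 - A8 - E7: 27+9+16+21 = 73
00 - R3 - E7 - J9 - A8: 27+14+23+16 = 80
00 - R3 - E7 - A8 - J9: 27+14+21+16 = 78
00 - R3 - A8 - J9 - E7: 27+7+16+23 = 73
00 - R3 - A8 - E7 - J9: 27+7+21+23 = 78
00 - J9 - R3 - E7 - A8: 31+9+14+21 = 75
00 - J9 - R3 - A8 - E7: 31+9+7+21 = 68
00 - J9 - E7 - R3 - A8: 31+23+14+7 = 75
00 - J9 - E7 - A8 - R3: 31+23+21+7 = 82
00 - J9 - A8 - R3 - E7: 31+16+7+14 = 68
00 - J9 - A8 - E7 - R3: 31+16+21+14 = 82
00 - E7 - R3 - J9 - A8: 25+14+9+16 = 64
00 - E7 - R3 - A8 - J9: 25+14+7+16 = 62
… (10 more)
00 - A8 - R3 - J9 - E7: 20+7+9+23 = 59  ← best
The minimum is 59.
One shortest path: 00 → A8 → R3 → J9 → E7.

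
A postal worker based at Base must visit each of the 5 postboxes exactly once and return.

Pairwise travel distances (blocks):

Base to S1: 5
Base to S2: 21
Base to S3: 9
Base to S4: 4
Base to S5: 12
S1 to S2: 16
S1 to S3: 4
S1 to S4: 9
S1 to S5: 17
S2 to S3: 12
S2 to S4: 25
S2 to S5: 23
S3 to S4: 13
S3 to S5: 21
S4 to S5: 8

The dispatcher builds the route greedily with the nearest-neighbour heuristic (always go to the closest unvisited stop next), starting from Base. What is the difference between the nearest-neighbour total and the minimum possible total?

The nearest-neighbour route is 10 blocks longer than optimal.

From Base: S4=4, S1=5, S3=9, S5=12, S2=21 → choose S4 (4).
From S4: S5=8, S1=9, S3=13, S2=25 → choose S5 (8).
From S5: S1=17, S3=21, S2=23 → choose S1 (17).
From S1: S3=4, S2=16 → choose S3 (4).
From S3: S2=12 → choose S2 (12).
NN route Base → S4 → S5 → S1 → S3 → S2 → Base costs 66.
Optimal: Base → S1 → S3 → S2 → S5 → S4 → Base costs 56 (by enumerating all 60 distinct tours).
Excess = 66 − 56 = 10.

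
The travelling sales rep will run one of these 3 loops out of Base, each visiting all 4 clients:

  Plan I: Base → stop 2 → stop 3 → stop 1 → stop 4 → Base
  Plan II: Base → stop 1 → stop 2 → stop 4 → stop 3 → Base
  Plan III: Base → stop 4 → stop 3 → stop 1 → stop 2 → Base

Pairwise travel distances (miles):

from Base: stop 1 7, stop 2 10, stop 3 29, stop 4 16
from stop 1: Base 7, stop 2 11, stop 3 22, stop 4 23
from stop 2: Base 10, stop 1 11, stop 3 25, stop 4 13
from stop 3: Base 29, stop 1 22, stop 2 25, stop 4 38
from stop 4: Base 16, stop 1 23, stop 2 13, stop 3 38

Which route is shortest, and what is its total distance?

Plan I: 10 + 25 + 22 + 23 + 16 = 96
Plan II: 7 + 11 + 13 + 38 + 29 = 98
Plan III: 16 + 38 + 22 + 11 + 10 = 97

Shortest is Plan I, total 96 miles.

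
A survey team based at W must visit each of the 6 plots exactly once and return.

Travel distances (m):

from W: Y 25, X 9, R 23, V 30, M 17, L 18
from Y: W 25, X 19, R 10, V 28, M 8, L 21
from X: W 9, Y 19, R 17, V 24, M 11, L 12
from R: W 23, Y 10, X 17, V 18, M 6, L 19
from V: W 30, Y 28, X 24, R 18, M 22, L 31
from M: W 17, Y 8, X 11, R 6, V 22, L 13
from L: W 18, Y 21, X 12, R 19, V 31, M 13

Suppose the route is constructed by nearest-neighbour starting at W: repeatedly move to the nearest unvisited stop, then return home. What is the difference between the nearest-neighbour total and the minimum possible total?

From W: X=9, M=17, L=18, R=23, Y=25, V=30 → choose X (9).
From X: M=11, L=12, R=17, Y=19, V=24 → choose M (11).
From M: R=6, Y=8, L=13, V=22 → choose R (6).
From R: Y=10, V=18, L=19 → choose Y (10).
From Y: L=21, V=28 → choose L (21).
From L: V=31 → choose V (31).
NN route W → X → M → R → Y → L → V → W costs 118.
Optimal: W → X → V → R → Y → M → L → W costs 100 (by enumerating all 360 distinct tours).
Excess = 118 − 100 = 18.

The nearest-neighbour route is 18 m longer than optimal.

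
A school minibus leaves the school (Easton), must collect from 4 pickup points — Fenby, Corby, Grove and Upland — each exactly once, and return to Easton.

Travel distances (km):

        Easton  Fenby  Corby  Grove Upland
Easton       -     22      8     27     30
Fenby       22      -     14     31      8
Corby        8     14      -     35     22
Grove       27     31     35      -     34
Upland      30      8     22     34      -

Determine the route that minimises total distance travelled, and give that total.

Easton-Fenby-Corby-Grove-Upland-Easton: 22+14+35+34+30 = 135
Easton-Fenby-Corby-Upland-Grove-Easton: 22+14+22+34+27 = 119
Easton-Fenby-Grove-Corby-Upland-Easton: 22+31+35+22+30 = 140
Easton-Fenby-Grove-Upland-Corby-Easton: 22+31+34+22+8 = 117
Easton-Fenby-Upland-Corby-Grove-Easton: 22+8+22+35+27 = 114
Easton-Fenby-Upland-Grove-Corby-Easton: 22+8+34+35+8 = 107
Easton-Corby-Fenby-Grove-Upland-Easton: 8+14+31+34+30 = 117
Easton-Corby-Fenby-Upland-Grove-Easton: 8+14+8+34+27 = 91
Easton-Corby-Grove-Fenby-Upland-Easton: 8+35+31+8+30 = 112
Easton-Corby-Upland-Fenby-Grove-Easton: 8+22+8+31+27 = 96
Easton-Grove-Fenby-Corby-Upland-Easton: 27+31+14+22+30 = 124
Easton-Grove-Corby-Fenby-Upland-Easton: 27+35+14+8+30 = 114
The minimum is 91.
One optimal route: Easton → Corby → Fenby → Upland → Grove → Easton (or its reverse).

Minimum total distance: 91 km.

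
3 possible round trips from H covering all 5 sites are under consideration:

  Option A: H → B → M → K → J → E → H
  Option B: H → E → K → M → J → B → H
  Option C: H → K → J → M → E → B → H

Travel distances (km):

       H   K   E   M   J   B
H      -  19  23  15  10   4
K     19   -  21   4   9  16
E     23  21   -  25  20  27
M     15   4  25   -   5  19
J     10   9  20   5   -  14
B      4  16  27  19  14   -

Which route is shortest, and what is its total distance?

71 km — Option B is the shortest.

Option A: 4 + 19 + 4 + 9 + 20 + 23 = 79
Option B: 23 + 21 + 4 + 5 + 14 + 4 = 71
Option C: 19 + 9 + 5 + 25 + 27 + 4 = 89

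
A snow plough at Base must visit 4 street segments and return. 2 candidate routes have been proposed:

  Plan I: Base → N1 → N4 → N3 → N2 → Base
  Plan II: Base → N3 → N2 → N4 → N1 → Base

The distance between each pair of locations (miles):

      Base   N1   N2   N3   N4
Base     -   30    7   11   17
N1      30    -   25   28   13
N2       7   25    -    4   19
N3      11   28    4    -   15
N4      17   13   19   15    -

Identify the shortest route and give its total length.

Shortest is Plan I, total 69 miles.

Plan I: 30 + 13 + 15 + 4 + 7 = 69
Plan II: 11 + 4 + 19 + 13 + 30 = 77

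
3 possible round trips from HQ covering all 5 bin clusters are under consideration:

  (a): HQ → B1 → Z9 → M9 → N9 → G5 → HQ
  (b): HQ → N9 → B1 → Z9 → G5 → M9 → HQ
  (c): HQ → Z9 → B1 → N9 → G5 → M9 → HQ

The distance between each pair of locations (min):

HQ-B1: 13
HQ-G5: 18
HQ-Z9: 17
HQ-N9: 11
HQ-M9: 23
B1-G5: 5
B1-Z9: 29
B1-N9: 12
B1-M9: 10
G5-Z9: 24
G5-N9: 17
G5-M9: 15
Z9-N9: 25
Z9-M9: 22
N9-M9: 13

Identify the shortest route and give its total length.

112 min — (a) is the shortest.

(a): 13 + 29 + 22 + 13 + 17 + 18 = 112
(b): 11 + 12 + 29 + 24 + 15 + 23 = 114
(c): 17 + 29 + 12 + 17 + 15 + 23 = 113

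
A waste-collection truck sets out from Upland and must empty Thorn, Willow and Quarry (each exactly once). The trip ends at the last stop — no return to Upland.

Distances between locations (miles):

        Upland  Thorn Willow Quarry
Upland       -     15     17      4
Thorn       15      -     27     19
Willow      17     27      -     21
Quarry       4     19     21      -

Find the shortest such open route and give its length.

Shortest open route: 50 miles.

There are 3! = 6 possible orderings.
Upland - Thorn - Willow - Quarry: 15+27+21 = 63
Upland - Thorn - Quarry - Willow: 15+19+21 = 55
Upland - Willow - Thorn - Quarry: 17+27+19 = 63
Upland - Willow - Quarry - Thorn: 17+21+19 = 57
Upland - Quarry - Thorn - Willow: 4+19+27 = 50
Upland - Quarry - Willow - Thorn: 4+21+27 = 52
The minimum is 50.
One shortest path: Upland → Quarry → Thorn → Willow.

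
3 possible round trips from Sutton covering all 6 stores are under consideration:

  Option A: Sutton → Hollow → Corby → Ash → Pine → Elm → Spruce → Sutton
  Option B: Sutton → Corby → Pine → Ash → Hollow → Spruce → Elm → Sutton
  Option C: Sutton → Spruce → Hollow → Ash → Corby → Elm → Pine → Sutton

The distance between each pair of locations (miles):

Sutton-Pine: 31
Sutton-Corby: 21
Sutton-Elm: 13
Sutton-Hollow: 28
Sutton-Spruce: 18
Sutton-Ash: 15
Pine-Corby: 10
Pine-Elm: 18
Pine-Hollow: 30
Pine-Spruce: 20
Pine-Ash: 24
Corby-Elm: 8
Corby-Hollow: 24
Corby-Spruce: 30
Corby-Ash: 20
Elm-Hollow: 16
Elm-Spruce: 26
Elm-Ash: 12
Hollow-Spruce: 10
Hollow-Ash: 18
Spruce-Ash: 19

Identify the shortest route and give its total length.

Option A: 28 + 24 + 20 + 24 + 18 + 26 + 18 = 158
Option B: 21 + 10 + 24 + 18 + 10 + 26 + 13 = 122
Option C: 18 + 10 + 18 + 20 + 8 + 18 + 31 = 123

122 miles — Option B is the shortest.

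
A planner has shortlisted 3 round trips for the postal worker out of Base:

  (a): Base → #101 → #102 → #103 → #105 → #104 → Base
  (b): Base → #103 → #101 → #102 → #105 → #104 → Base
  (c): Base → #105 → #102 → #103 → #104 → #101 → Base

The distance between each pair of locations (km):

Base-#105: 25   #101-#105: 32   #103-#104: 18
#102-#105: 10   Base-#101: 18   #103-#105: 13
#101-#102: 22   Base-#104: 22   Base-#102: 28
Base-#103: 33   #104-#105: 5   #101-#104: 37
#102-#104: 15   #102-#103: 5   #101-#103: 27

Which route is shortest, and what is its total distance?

Shortest is (a), total 85 km.

(a): 18 + 22 + 5 + 13 + 5 + 22 = 85
(b): 33 + 27 + 22 + 10 + 5 + 22 = 119
(c): 25 + 10 + 5 + 18 + 37 + 18 = 113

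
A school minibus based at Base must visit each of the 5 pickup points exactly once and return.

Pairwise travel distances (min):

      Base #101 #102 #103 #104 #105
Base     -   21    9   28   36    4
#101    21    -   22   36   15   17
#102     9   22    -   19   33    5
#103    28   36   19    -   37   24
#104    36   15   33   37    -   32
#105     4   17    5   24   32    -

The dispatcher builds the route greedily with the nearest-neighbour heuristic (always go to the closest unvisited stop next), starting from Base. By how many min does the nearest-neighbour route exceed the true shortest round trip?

Base: #105=4, #102=9, #101=21, #103=28, #104=36 ⇒ #105
#105: #102=5, #101=17, #103=24, #104=32 ⇒ #102
#102: #103=19, #101=22, #104=33 ⇒ #103
#103: #101=36, #104=37 ⇒ #101
#101: #104=15 ⇒ #104
NN route Base → #105 → #102 → #103 → #101 → #104 → Base costs 115.
Optimal: Base → #101 → #104 → #103 → #102 → #105 → Base costs 101 (by enumerating all 60 distinct tours).
Excess = 115 − 101 = 14.

Excess over optimum: 14 min.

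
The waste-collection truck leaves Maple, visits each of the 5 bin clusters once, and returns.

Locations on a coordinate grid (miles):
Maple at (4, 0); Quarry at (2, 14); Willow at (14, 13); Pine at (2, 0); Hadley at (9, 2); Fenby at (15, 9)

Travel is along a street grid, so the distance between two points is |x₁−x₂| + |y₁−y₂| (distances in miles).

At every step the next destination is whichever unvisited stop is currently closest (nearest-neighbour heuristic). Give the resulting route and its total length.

Maple → [Pine:2 / Hadley:7 / Quarry:16 / Fenby:20 / Willow:23] → Pine (2)
Pine → [Hadley:9 / Quarry:14 / Fenby:22 / Willow:25] → Hadley (9)
Hadley → [Fenby:13 / Willow:16 / Quarry:19] → Fenby (13)
Fenby → [Willow:5 / Quarry:18] → Willow (5)
Willow → [Quarry:13] → Quarry (13)
Return Quarry→Maple: 16.
Total = 2 + 9 + 13 + 5 + 13 + 16 = 58.

Nearest-neighbour total = 58 miles; route Maple → Pine → Hadley → Fenby → Willow → Quarry → Maple.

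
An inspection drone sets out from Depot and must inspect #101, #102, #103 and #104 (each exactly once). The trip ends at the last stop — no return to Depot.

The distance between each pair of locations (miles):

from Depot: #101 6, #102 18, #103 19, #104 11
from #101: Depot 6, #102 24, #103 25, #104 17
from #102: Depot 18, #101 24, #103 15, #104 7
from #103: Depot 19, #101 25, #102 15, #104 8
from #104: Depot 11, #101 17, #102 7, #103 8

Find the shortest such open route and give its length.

45 miles — the minimum one-way total.

There are 4! = 24 possible orderings.
Depot → #101 → #102 → #103 → #104: 6+24+15+8 = 53
Depot → #101 → #102 → #104 → #103: 6+24+7+8 = 45
Depot → #101 → #103 → #102 → #104: 6+25+15+7 = 53
Depot → #101 → #103 → #104 → #102: 6+25+8+7 = 46
Depot → #101 → #104 → #102 → #103: 6+17+7+15 = 45
Depot → #101 → #104 → #103 → #102: 6+17+8+15 = 46
Depot → #102 → #101 → #103 → #104: 18+24+25+8 = 75
Depot → #102 → #101 → #104 → #103: 18+24+17+8 = 67
Depot → #102 → #103 → #101 → #104: 18+15+25+17 = 75
Depot → #102 → #103 → #104 → #101: 18+15+8+17 = 58
Depot → #102 → #104 → #101 → #103: 18+7+17+25 = 67
Depot → #102 → #104 → #103 → #101: 18+7+8+25 = 58
Depot → #103 → #101 → #102 → #104: 19+25+24+7 = 75
Depot → #103 → #101 → #104 → #102: 19+25+17+7 = 68
… (10 more)
The minimum is 45.
One shortest path: Depot → #101 → #102 → #104 → #103.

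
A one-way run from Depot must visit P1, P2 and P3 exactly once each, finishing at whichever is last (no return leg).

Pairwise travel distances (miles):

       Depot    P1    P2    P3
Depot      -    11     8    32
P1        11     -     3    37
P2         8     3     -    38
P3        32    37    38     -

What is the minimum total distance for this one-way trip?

48 miles — the minimum one-way total.

There are 3! = 6 possible orderings.
Depot → P1 → P2 → P3: 11+3+38 = 52
Depot → P1 → P3 → P2: 11+37+38 = 86
Depot → P2 → P1 → P3: 8+3+37 = 48
Depot → P2 → P3 → P1: 8+38+37 = 83
Depot → P3 → P1 → P2: 32+37+3 = 72
Depot → P3 → P2 → P1: 32+38+3 = 73
The minimum is 48.
One shortest path: Depot → P2 → P1 → P3.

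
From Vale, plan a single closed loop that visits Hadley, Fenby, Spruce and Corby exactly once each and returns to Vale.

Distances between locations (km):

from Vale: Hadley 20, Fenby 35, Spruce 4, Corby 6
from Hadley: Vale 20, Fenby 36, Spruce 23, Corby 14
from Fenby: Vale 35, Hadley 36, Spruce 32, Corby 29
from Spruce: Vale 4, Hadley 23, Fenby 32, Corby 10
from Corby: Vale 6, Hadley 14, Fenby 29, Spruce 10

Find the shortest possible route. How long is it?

With 4 stops there are 4!/2 = 12 distinct round trips (a route and its reverse cost the same).
Vale - Hadley - Fenby - Spruce - Corby - Vale: 20+36+32+10+6 = 104
Vale - Hadley - Fenby - Corby - Spruce - Vale: 20+36+29+10+4 = 99
Vale - Hadley - Spruce - Fenby - Corby - Vale: 20+23+32+29+6 = 110
Vale - Hadley - Spruce - Corby - Fenby - Vale: 20+23+10+29+35 = 117
Vale - Hadley - Corby - Fenby - Spruce - Vale: 20+14+29+32+4 = 99
Vale - Hadley - Corby - Spruce - Fenby - Vale: 20+14+10+32+35 = 111
Vale - Fenby - Hadley - Spruce - Corby - Vale: 35+36+23+10+6 = 110
Vale - Fenby - Hadley - Corby - Spruce - Vale: 35+36+14+10+4 = 99
Vale - Fenby - Spruce - Hadley - Corby - Vale: 35+32+23+14+6 = 110
Vale - Fenby - Corby - Hadley - Spruce - Vale: 35+29+14+23+4 = 105
Vale - Spruce - Hadley - Fenby - Corby - Vale: 4+23+36+29+6 = 98
Vale - Spruce - Fenby - Hadley - Corby - Vale: 4+32+36+14+6 = 92
The minimum is 92.
One optimal route: Vale → Spruce → Fenby → Hadley → Corby → Vale (or its reverse).

Shortest round trip = 92 km.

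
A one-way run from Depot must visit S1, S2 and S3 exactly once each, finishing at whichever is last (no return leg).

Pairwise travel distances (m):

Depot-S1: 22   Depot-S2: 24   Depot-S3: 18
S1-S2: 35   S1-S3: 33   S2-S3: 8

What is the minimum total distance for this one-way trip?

Shortest open route: 61 m.

There are 3! = 6 possible orderings.
Depot→S1→S2→S3: 22+35+8 = 65
Depot→S1→S3→S2: 22+33+8 = 63
Depot→S2→S1→S3: 24+35+33 = 92
Depot→S2→S3→S1: 24+8+33 = 65
Depot→S3→S1→S2: 18+33+35 = 86
Depot→S3→S2→S1: 18+8+35 = 61
The minimum is 61.
One shortest path: Depot → S3 → S2 → S1.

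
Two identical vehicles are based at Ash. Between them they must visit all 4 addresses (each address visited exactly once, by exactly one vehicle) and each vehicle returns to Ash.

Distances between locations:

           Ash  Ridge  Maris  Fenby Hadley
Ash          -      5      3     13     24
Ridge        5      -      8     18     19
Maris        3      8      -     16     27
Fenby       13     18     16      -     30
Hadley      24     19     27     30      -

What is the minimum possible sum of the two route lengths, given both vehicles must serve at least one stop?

73 — the smallest possible combined total.

Check every non-empty split of the stops between the two vehicles; for each half take its own optimal tour:
  {Ridge} + {Maris, Fenby, Hadley}: 10 + 73 = 83
  {Maris} + {Ridge, Fenby, Hadley}: 6 + 67 = 73
  {Ridge, Maris} + {Fenby, Hadley}: 16 + 67 = 83
  {Fenby} + {Ridge, Maris, Hadley}: 26 + 54 = 80
  {Ridge, Fenby} + {Maris, Hadley}: 36 + 54 = 90
  {Maris, Fenby} + {Ridge, Hadley}: 32 + 48 = 80
  … (7 splits in total)
Best: vehicle 1 Ash → Maris → Ash = 6; vehicle 2 Ash → Ridge → Hadley → Fenby → Ash = 67; combined 73.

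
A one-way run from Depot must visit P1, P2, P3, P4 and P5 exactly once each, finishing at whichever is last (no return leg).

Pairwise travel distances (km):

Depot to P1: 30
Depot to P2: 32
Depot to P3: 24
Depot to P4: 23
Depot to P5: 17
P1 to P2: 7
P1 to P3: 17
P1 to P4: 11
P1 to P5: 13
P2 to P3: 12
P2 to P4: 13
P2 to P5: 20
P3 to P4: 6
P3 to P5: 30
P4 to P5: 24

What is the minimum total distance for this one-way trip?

Shortest open route: 55 km.

There are 5! = 120 possible orderings.
Depot - P1 - P2 - P3 - P4 - P5: 30+7+12+6+24 = 79
Depot - P1 - P2 - P3 - P5 - P4: 30+7+12+30+24 = 103
Depot - P1 - P2 - P4 - P3 - P5: 30+7+13+6+30 = 86
Depot - P1 - P2 - P4 - P5 - P3: 30+7+13+24+30 = 104
Depot - P1 - P2 - P5 - P3 - P4: 30+7+20+30+6 = 93
Depot - P1 - P2 - P5 - P4 - P3: 30+7+20+24+6 = 87
Depot - P1 - P3 - P2 - P4 - P5: 30+17+12+13+24 = 96
Depot - P1 - P3 - P2 - P5 - P4: 30+17+12+20+24 = 103
Depot - P1 - P3 - P4 - P2 - P5: 30+17+6+13+20 = 86
Depot - P1 - P3 - P4 - P5 - P2: 30+17+6+24+20 = 97
Depot - P1 - P3 - P5 - P2 - P4: 30+17+30+20+13 = 110
Depot - P1 - P3 - P5 - P4 - P2: 30+17+30+24+13 = 114
Depot - P1 - P4 - P2 - P3 - P5: 30+11+13+12+30 = 96
Depot - P1 - P4 - P2 - P5 - P3: 30+11+13+20+30 = 104
… (106 more)
Depot - P5 - P1 - P2 - P3 - P4: 17+13+7+12+6 = 55  ← best
The minimum is 55.
One shortest path: Depot → P5 → P1 → P2 → P3 → P4.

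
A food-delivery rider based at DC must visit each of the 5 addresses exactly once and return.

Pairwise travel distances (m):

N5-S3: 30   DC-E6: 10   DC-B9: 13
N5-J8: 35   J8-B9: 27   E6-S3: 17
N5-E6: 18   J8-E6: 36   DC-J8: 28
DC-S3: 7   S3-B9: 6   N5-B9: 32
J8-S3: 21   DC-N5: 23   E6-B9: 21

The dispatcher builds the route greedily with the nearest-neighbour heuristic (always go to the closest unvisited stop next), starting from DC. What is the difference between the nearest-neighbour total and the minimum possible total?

Excess over optimum: 12 m.

DC: S3=7, E6=10, B9=13, N5=23, J8=28 ⇒ S3
S3: B9=6, E6=17, J8=21, N5=30 ⇒ B9
B9: E6=21, J8=27, N5=32 ⇒ E6
E6: N5=18, J8=36 ⇒ N5
N5: J8=35 ⇒ J8
NN route DC → S3 → B9 → E6 → N5 → J8 → DC costs 115.
Optimal: DC → E6 → N5 → J8 → S3 → B9 → DC costs 103 (by enumerating all 60 distinct tours).
Excess = 115 − 103 = 12.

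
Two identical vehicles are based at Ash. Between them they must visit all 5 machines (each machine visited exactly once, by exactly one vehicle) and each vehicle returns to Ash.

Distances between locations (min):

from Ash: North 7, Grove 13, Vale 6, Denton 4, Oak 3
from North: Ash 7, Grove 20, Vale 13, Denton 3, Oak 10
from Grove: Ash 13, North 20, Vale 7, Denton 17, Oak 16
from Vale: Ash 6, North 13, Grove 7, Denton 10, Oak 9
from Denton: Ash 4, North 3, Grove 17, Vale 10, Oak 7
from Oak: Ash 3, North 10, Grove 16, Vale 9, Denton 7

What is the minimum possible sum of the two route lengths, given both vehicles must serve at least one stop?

46 min — the smallest possible combined total.

There are 2^4 − 1 = 15 ways to divide the 5 stops into two non-empty groups. For each, the best each vehicle can do is its own shortest tour through its group:
  {North} + {Grove, Vale, Denton, Oak}: 14 + 40 = 54
  {Grove} + {North, Vale, Denton, Oak}: 26 + 32 = 58
  {North, Grove} + {Vale, Denton, Oak}: 40 + 26 = 66
  {Vale} + {North, Grove, Denton, Oak}: 12 + 46 = 58
  {North, Vale} + {Grove, Denton, Oak}: 26 + 40 = 66
  {Grove, Vale} + {North, Denton, Oak}: 26 + 20 = 46
  … (15 splits in total)
Best: vehicle 1 Ash → Grove → Vale → Ash = 26; vehicle 2 Ash → North → Denton → Oak → Ash = 20; combined 46.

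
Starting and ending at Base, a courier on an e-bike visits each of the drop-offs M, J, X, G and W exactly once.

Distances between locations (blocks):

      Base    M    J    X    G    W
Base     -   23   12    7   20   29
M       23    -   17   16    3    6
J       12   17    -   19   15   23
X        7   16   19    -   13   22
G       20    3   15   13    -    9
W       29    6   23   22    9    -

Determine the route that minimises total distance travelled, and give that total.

Minimum total distance: 64 blocks.

With 5 stops there are 5!/2 = 60 distinct round trips (a route and its reverse cost the same).
Base → M → J → X → G → W → Base: 23+17+19+13+9+29 = 110
Base → M → J → X → W → G → Base: 23+17+19+22+9+20 = 110
Base → M → J → G → X → W → Base: 23+17+15+13+22+29 = 119
Base → M → J → G → W → X → Base: 23+17+15+9+22+7 = 93
Base → M → J → W → X → G → Base: 23+17+23+22+13+20 = 118
Base → M → J → W → G → X → Base: 23+17+23+9+13+7 = 92
Base → M → X → J → G → W → Base: 23+16+19+15+9+29 = 111
Base → M → X → J → W → G → Base: 23+16+19+23+9+20 = 110
Base → M → X → G → J → W → Base: 23+16+13+15+23+29 = 119
Base → M → X → G → W → J → Base: 23+16+13+9+23+12 = 96
Base → M → X → W → J → G → Base: 23+16+22+23+15+20 = 119
Base → M → X → W → G → J → Base: 23+16+22+9+15+12 = 97
Base → M → G → J → X → W → Base: 23+3+15+19+22+29 = 111
Base → M → G → J → W → X → Base: 23+3+15+23+22+7 = 93
… (46 more)
Base → J → M → W → G → X → Base: 12+17+6+9+13+7 = 64  ← best
The minimum is 64.
One optimal route: Base → J → M → W → G → X → Base (or its reverse).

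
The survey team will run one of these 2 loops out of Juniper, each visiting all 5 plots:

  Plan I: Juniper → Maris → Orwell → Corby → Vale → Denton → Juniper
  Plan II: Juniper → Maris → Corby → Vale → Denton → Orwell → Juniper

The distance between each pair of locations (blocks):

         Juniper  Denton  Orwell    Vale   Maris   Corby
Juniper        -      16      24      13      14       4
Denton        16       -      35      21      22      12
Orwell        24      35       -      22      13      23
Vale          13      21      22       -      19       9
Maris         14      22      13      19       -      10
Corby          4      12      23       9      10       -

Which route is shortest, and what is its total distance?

Plan I: 14 + 13 + 23 + 9 + 21 + 16 = 96
Plan II: 14 + 10 + 9 + 21 + 35 + 24 = 113

96 blocks — Plan I is the shortest.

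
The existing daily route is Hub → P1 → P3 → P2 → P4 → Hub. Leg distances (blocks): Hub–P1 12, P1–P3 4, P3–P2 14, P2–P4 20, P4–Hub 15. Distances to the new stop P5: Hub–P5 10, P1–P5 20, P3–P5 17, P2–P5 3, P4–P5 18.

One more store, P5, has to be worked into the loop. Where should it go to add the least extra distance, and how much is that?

Insertion cost between consecutive stops i–j is d(i,P5) + d(P5,j) − d(i,j):
  between Hub and P1: 10 + 20 − 12 = 18
  between P1 and P3: 20 + 17 − 4 = 33
  between P3 and P2: 17 + 3 − 14 = 6
  between P2 and P4: 3 + 18 − 20 = 1
  between P4 and Hub: 18 + 10 − 15 = 13
Cheapest insertion is between P2 and P4, adding 1.
New total = 65 + 1 = 66.

Minimum extra distance: 1 blocks, inserting P5 between P2 and P4.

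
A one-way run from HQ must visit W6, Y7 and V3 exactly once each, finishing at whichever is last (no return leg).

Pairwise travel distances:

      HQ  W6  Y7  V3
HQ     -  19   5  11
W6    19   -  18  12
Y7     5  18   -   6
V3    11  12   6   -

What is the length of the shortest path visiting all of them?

Minimum one-way distance = 23.

There are 3! = 6 possible orderings.
HQ - W6 - Y7 - V3: 19+18+6 = 43
HQ - W6 - V3 - Y7: 19+12+6 = 37
HQ - Y7 - W6 - V3: 5+18+12 = 35
HQ - Y7 - V3 - W6: 5+6+12 = 23
HQ - V3 - W6 - Y7: 11+12+18 = 41
HQ - V3 - Y7 - W6: 11+6+18 = 35
The minimum is 23.
One shortest path: HQ → Y7 → V3 → W6.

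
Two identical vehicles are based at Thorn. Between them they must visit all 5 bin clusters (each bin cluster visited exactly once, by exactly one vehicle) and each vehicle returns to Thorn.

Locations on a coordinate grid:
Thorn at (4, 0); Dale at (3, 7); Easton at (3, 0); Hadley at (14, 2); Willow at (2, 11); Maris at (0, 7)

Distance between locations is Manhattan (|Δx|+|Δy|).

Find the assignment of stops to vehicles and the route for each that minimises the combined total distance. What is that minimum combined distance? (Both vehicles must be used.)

52 — the smallest possible combined total.

Try each way of splitting the stops between the two vehicles (each non-empty) and, for each split, find the best tour for each vehicle:
  {Dale} + {Easton, Hadley, Willow, Maris}: 16 + 50 = 66
  {Easton} + {Dale, Hadley, Willow, Maris}: 2 + 50 = 52
  {Dale, Easton} + {Hadley, Willow, Maris}: 16 + 50 = 66
  {Hadley} + {Dale, Easton, Willow, Maris}: 24 + 30 = 54
  {Dale, Hadley} + {Easton, Willow, Maris}: 36 + 30 = 66
  {Easton, Hadley} + {Dale, Willow, Maris}: 26 + 30 = 56
  … (15 splits in total)
Best: vehicle 1 Thorn → Easton → Thorn = 2; vehicle 2 Thorn → Dale → Willow → Maris → Hadley → Thorn = 50; combined 52.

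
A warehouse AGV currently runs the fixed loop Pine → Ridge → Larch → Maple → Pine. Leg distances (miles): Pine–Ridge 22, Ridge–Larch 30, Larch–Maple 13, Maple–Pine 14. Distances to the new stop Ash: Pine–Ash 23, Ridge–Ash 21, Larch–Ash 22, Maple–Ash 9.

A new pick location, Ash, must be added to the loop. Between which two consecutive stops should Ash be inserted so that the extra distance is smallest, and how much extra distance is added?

Insertion cost between consecutive stops i–j is d(i,Ash) + d(Ash,j) − d(i,j):
  between Pine and Ridge: 23 + 21 − 22 = 22
  between Ridge and Larch: 21 + 22 − 30 = 13
  between Larch and Maple: 22 + 9 − 13 = 18
  between Maple and Pine: 9 + 23 − 14 = 18
Cheapest insertion is between Ridge and Larch, adding 13.
New total = 79 + 13 = 92.

+13 miles — insert Ash between Ridge and Larch.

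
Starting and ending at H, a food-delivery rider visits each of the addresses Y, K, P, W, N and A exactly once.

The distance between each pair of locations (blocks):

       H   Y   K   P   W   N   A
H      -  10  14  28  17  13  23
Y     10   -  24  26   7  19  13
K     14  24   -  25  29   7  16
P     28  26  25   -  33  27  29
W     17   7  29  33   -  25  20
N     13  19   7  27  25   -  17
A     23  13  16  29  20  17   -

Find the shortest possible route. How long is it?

Shortest round trip = 111 blocks.

H → Y → K → P → W → N → A → H: 10+24+25+33+25+17+23 = 157
H → Y → K → P → W → A → N → H: 10+24+25+33+20+17+13 = 142
H → Y → K → P → N → W → A → H: 10+24+25+27+25+20+23 = 154
H → Y → K → P → N → A → W → H: 10+24+25+27+17+20+17 = 140
H → Y → K → P → A → W → N → H: 10+24+25+29+20+25+13 = 146
H → Y → K → P → A → N → W → H: 10+24+25+29+17+25+17 = 147
H → Y → K → W → P → N → A → H: 10+24+29+33+27+17+23 = 163
H → Y → K → W → P → A → N → H: 10+24+29+33+29+17+13 = 155
… (352 more)
H → Y → W → A → P → K → N → H: 10+7+20+29+25+7+13 = 111  ← best
The minimum is 111.
One optimal route: H → Y → W → A → P → K → N → H (or its reverse).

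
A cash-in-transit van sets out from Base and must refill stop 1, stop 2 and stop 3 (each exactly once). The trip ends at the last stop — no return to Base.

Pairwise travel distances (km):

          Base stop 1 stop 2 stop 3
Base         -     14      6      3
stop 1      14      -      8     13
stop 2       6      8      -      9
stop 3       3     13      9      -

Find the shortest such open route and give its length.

20 km — the minimum one-way total.

There are 3! = 6 possible orderings.
Base→stop 1→stop 2→stop 3: 14+8+9 = 31
Base→stop 1→stop 3→stop 2: 14+13+9 = 36
Base→stop 2→stop 1→stop 3: 6+8+13 = 27
Base→stop 2→stop 3→stop 1: 6+9+13 = 28
Base→stop 3→stop 1→stop 2: 3+13+8 = 24
Base→stop 3→stop 2→stop 1: 3+9+8 = 20
The minimum is 20.
One shortest path: Base → stop 3 → stop 2 → stop 1.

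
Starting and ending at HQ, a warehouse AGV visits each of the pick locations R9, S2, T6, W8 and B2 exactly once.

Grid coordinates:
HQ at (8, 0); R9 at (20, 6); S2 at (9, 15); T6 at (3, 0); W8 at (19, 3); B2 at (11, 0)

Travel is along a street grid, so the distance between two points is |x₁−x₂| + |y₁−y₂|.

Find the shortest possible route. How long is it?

With 5 stops there are 5!/2 = 60 distinct round trips (a route and its reverse cost the same).
HQ→R9→S2→T6→W8→B2→HQ: 18+20+21+19+11+3 = 92
HQ→R9→S2→T6→B2→W8→HQ: 18+20+21+8+11+14 = 92
HQ→R9→S2→W8→T6→B2→HQ: 18+20+22+19+8+3 = 90
HQ→R9→S2→W8→B2→T6→HQ: 18+20+22+11+8+5 = 84
HQ→R9→S2→B2→T6→W8→HQ: 18+20+17+8+19+14 = 96
HQ→R9→S2→B2→W8→T6→HQ: 18+20+17+11+19+5 = 90
HQ→R9→T6→S2→W8→B2→HQ: 18+23+21+22+11+3 = 98
HQ→R9→T6→S2→B2→W8→HQ: 18+23+21+17+11+14 = 104
HQ→R9→T6→W8→S2→B2→HQ: 18+23+19+22+17+3 = 102
HQ→R9→T6→W8→B2→S2→HQ: 18+23+19+11+17+16 = 104
HQ→R9→T6→B2→S2→W8→HQ: 18+23+8+17+22+14 = 102
HQ→R9→T6→B2→W8→S2→HQ: 18+23+8+11+22+16 = 98
HQ→R9→W8→S2→T6→B2→HQ: 18+4+22+21+8+3 = 76
HQ→R9→W8→S2→B2→T6→HQ: 18+4+22+17+8+5 = 74
… (46 more)
HQ→S2→R9→W8→B2→T6→HQ: 16+20+4+11+8+5 = 64  ← best
The minimum is 64.
One optimal route: HQ → S2 → R9 → W8 → B2 → T6 → HQ (or its reverse).

64 — the shortest possible round trip.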